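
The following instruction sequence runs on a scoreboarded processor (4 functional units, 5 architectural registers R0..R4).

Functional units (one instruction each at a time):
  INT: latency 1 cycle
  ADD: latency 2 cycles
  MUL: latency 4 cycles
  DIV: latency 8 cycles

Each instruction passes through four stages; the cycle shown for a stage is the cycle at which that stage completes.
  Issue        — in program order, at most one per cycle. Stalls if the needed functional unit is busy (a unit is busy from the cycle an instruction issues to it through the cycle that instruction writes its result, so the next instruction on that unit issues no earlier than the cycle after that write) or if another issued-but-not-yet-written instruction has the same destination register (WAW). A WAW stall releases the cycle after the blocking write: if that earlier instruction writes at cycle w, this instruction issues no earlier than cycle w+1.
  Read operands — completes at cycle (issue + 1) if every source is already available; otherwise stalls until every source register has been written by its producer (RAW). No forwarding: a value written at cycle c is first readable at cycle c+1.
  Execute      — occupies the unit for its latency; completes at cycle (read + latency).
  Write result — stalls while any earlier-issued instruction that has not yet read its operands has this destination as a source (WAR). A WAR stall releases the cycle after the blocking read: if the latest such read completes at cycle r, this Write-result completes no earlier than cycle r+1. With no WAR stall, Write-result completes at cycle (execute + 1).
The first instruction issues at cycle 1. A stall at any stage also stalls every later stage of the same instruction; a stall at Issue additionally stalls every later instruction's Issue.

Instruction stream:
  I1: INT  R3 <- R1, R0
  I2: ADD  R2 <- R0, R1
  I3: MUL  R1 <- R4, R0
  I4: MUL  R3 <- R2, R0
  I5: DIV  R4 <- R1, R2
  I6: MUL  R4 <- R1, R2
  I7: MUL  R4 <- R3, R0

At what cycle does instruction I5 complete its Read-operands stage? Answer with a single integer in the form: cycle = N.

[1] issue I1 (INT)
[2] I1 read-ops | issue I2 (ADD)
[3] I1 finished on INT | I2 read-ops | issue I3 (MUL)
[4] I1→R3 | I3 read-ops
[5] I2 finished on ADD
[6] I2→R2
[8] I3 finished on MUL
[9] I3→R1
[10] issue I4 (MUL)
[11] I4 read-ops | issue I5 (DIV)
[12] I5 read-ops
[15] I4 finished on MUL
[16] I4→R3
[20] I5 finished on DIV
[21] I5→R4
[22] issue I6 (MUL)
[23] I6 read-ops
[27] I6 finished on MUL
[28] I6→R4
[29] issue I7 (MUL)
[30] I7 read-ops
[34] I7 finished on MUL
[35] I7→R4

cycle = 12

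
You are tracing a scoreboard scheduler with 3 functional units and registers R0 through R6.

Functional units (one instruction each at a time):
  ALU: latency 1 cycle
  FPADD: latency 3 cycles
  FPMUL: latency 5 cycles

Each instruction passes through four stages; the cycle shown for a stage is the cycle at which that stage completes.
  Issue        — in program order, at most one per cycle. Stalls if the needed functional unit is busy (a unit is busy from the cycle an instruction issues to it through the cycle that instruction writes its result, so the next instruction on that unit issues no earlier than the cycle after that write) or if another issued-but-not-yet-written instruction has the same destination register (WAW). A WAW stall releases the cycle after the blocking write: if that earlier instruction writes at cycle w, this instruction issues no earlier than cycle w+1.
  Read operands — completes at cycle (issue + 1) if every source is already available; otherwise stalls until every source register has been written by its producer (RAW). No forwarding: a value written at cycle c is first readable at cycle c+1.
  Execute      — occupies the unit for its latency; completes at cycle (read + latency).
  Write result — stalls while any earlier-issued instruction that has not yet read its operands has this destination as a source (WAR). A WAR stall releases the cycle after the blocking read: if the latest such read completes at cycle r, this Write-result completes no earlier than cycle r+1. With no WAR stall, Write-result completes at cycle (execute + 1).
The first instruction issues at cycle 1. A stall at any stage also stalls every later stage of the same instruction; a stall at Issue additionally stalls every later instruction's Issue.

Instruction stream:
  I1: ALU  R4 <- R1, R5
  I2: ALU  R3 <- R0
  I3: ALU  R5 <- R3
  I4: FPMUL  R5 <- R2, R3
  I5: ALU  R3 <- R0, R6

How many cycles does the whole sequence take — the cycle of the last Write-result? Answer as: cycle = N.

cycle = 20

cycle 1: I1→ALU
cycle 2: I1 RO
cycle 3: I1 EX
cycle 4: I1 WR R4
cycle 5: I2→ALU
cycle 6: I2 RO
cycle 7: I2 EX
cycle 8: I2 WR R3
cycle 9: I3→ALU
cycle 10: I3 RO
cycle 11: I3 EX
cycle 12: I3 WR R5
cycle 13: I4→FPMUL
cycle 14: I4 RO · I5→ALU
cycle 15: I5 RO
cycle 16: I5 EX
cycle 17: I5 WR R3
cycle 19: I4 EX
cycle 20: I4 WR R5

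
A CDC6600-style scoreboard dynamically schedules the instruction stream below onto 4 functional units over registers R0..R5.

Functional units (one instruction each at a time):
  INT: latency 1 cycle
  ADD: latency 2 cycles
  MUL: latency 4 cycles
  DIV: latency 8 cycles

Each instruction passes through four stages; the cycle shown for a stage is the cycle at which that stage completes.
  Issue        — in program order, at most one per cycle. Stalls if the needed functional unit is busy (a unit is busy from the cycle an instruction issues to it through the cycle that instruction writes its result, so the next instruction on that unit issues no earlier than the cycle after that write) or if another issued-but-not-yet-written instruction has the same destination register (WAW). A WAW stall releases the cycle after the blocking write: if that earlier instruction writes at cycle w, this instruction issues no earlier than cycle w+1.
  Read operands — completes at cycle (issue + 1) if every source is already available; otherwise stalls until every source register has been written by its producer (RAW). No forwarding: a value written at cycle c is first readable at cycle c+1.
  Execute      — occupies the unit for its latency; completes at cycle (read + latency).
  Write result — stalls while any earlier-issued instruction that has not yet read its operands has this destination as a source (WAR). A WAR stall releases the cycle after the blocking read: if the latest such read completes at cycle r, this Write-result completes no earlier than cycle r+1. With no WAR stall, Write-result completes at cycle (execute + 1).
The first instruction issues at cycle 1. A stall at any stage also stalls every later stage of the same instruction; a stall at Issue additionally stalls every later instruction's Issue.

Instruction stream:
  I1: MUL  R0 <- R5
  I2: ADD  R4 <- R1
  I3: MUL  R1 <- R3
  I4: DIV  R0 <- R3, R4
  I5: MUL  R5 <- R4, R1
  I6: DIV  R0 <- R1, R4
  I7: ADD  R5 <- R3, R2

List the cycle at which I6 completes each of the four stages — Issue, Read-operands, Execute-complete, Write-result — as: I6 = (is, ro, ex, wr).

I6 = (20, 21, 29, 30)

  I1 | 1 | 2 | 6 | 7
  I2 | 2 | 3 | 5 | 6
  I3 | 8 | 9 | 13 | 14   struct: MUL busy until I1 writes@7
  I4 | 9 | 10 | 18 | 19
  I5 | 15 | 16 | 20 | 21   struct: MUL busy until I3 writes@14
  I6 | 20 | 21 | 29 | 30   struct: DIV busy until I4 writes@19
  I7 | 22 | 23 | 25 | 26   WAW R5: wait I5 write@21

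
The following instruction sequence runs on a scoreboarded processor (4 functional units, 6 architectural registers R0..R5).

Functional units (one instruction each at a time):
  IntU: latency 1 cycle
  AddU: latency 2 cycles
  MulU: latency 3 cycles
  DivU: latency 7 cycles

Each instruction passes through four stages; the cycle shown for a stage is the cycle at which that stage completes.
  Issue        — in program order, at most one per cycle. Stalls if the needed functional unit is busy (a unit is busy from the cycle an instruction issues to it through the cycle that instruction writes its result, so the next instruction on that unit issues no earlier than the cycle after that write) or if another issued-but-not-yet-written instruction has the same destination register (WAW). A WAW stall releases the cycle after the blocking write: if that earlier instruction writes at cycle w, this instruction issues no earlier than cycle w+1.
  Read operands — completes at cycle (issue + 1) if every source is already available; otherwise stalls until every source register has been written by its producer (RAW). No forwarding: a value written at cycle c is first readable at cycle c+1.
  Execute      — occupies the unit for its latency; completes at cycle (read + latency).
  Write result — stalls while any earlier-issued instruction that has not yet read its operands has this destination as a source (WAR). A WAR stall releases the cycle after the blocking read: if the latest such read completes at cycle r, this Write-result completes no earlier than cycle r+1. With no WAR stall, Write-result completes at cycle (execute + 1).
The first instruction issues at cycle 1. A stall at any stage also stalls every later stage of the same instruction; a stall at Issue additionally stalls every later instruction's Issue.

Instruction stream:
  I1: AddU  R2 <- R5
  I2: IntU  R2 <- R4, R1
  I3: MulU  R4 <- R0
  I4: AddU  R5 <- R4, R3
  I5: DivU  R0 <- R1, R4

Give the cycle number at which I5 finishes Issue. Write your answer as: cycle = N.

cycle = 9

t=1  I1 issues→AddU
t=2  I1 reads
t=4  I1 exec-done
t=5  I1 writes R2
t=6  I2 issues→IntU
t=7  I2 reads · I3 issues→MulU
t=8  I2 exec-done · I3 reads · I4 issues→AddU
t=9  I2 writes R2 · I5 issues→DivU
t=11  I3 exec-done
t=12  I3 writes R4
t=13  I4 reads · I5 reads
t=15  I4 exec-done
t=16  I4 writes R5
t=20  I5 exec-done
t=21  I5 writes R0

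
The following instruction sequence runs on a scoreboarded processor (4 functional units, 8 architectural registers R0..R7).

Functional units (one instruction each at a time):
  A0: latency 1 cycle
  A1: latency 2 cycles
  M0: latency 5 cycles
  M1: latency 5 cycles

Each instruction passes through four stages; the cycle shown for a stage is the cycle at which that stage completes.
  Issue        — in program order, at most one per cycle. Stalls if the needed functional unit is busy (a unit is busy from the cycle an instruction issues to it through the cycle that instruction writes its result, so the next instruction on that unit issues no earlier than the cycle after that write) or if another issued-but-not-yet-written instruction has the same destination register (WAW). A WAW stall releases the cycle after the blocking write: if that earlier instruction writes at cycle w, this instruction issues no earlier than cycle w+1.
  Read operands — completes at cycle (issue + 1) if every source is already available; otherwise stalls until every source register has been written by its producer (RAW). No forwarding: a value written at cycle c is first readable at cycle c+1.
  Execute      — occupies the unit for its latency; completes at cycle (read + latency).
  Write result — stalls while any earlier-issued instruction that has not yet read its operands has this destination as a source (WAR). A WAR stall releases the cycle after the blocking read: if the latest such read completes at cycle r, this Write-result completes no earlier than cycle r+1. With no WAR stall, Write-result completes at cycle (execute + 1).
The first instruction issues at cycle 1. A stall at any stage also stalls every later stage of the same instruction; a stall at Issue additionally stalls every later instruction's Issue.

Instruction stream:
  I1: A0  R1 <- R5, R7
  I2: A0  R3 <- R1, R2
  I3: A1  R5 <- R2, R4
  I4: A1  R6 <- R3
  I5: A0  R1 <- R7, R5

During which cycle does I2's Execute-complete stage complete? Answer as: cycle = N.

cycle = 7

I1 -> (1, 2, 3, 4)
I2 -> (5, 6, 7, 8)  // struct: A0 busy until I1 writes@4
I3 -> (6, 7, 9, 10)
I4 -> (11, 12, 14, 15)  // struct: A1 busy until I3 writes@10
I5 -> (12, 13, 14, 15)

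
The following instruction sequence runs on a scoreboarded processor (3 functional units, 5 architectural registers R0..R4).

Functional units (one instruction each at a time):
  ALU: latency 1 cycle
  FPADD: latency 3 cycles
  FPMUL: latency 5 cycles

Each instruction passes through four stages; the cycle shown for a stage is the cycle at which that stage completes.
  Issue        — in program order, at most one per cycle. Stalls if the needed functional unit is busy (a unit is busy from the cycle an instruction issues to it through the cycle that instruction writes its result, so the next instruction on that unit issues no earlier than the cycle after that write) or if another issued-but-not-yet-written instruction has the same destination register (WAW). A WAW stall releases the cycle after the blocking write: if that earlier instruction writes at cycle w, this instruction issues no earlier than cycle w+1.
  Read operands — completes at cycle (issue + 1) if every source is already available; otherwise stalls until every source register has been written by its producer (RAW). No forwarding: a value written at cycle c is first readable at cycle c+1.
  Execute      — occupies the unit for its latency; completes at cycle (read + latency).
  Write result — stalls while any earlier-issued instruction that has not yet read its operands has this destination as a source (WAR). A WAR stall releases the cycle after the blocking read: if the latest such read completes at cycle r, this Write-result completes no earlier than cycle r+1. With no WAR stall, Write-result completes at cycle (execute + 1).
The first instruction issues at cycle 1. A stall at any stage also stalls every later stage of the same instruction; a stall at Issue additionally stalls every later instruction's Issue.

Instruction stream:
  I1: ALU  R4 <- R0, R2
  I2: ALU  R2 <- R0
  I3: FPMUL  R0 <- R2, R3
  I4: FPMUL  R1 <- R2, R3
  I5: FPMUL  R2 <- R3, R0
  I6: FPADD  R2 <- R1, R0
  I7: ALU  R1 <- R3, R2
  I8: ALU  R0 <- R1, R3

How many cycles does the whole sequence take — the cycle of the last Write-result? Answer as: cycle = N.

cycle = 44

c1: issue I1 (ALU)
c2: I1 read-ops
c3: I1 finished on ALU
c4: I1→R4
c5: issue I2 (ALU)
c6: I2 read-ops; issue I3 (FPMUL)
c7: I2 finished on ALU
c8: I2→R2
c9: I3 read-ops
c14: I3 finished on FPMUL
c15: I3→R0
c16: issue I4 (FPMUL)
c17: I4 read-ops
c22: I4 finished on FPMUL
c23: I4→R1
c24: issue I5 (FPMUL)
c25: I5 read-ops
c30: I5 finished on FPMUL
c31: I5→R2
c32: issue I6 (FPADD)
c33: I6 read-ops; issue I7 (ALU)
c36: I6 finished on FPADD
c37: I6→R2
c38: I7 read-ops
c39: I7 finished on ALU
c40: I7→R1
c41: issue I8 (ALU)
c42: I8 read-ops
c43: I8 finished on ALU
c44: I8→R0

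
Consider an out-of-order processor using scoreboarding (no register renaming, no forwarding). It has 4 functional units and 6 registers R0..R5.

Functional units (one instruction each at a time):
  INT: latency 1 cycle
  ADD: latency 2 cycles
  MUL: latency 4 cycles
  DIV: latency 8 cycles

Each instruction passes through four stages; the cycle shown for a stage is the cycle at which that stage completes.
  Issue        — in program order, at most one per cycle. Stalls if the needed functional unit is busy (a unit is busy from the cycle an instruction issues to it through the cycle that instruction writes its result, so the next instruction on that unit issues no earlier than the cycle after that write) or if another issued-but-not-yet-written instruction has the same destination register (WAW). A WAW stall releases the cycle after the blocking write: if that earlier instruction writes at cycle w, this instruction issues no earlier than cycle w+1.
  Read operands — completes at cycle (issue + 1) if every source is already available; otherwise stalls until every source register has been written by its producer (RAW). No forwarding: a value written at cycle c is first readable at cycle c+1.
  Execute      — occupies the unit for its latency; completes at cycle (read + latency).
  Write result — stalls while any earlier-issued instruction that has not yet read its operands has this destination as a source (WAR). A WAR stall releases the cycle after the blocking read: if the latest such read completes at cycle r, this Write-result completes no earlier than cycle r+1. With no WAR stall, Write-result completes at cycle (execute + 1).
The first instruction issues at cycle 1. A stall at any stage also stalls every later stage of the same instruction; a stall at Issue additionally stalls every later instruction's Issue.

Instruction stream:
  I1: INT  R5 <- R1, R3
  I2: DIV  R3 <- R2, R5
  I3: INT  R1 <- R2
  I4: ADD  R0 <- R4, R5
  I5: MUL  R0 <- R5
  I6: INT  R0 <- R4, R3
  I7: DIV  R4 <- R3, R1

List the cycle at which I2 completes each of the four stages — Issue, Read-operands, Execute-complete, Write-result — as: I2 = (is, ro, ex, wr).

I2 = (2, 5, 13, 14)

1) issue 1, read 2, done 3, write 4
2) issue 2, read 5, done 13, write 14  <RAW R5: wait I1 write@4>
3) issue 5, read 6, done 7, write 8  <struct: INT busy until I1 writes@4>
4) issue 6, read 7, done 9, write 10
5) issue 11, read 12, done 16, write 17  <WAW R0: wait I4 write@10>
6) issue 18, read 19, done 20, write 21  <WAW R0: wait I5 write@17>
7) issue 19, read 20, done 28, write 29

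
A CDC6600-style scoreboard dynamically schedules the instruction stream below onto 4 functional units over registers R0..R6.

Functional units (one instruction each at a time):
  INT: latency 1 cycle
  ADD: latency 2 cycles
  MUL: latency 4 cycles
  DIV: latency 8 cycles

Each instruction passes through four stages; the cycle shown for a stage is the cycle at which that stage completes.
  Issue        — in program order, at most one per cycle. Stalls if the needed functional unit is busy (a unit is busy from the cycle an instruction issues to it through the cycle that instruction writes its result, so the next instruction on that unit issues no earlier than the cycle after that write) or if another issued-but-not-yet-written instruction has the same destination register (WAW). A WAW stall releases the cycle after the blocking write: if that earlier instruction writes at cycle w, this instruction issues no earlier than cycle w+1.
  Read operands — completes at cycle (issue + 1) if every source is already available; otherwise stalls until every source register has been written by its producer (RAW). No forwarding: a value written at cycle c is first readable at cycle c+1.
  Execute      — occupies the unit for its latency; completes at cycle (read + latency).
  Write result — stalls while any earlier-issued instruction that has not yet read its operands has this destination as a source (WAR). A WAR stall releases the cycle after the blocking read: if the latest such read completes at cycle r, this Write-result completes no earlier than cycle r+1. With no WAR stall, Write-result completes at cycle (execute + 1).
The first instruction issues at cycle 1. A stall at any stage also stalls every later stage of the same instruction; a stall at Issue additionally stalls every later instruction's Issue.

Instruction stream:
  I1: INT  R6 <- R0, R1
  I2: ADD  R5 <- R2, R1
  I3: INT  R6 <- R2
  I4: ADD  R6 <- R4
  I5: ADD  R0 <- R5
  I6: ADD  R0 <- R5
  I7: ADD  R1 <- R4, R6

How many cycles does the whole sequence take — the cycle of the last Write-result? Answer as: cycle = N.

cycle = 28

cycle 1: I1 dispatched to INT
cycle 2: I1 operands ready | I2 dispatched to ADD
cycle 3: I1 complete | I2 operands ready
cycle 4: R6←I1
cycle 5: I2 complete | I3 dispatched to INT
cycle 6: R5←I2 | I3 operands ready
cycle 7: I3 complete
cycle 8: R6←I3
cycle 9: I4 dispatched to ADD
cycle 10: I4 operands ready
cycle 12: I4 complete
cycle 13: R6←I4
cycle 14: I5 dispatched to ADD
cycle 15: I5 operands ready
cycle 17: I5 complete
cycle 18: R0←I5
cycle 19: I6 dispatched to ADD
cycle 20: I6 operands ready
cycle 22: I6 complete
cycle 23: R0←I6
cycle 24: I7 dispatched to ADD
cycle 25: I7 operands ready
cycle 27: I7 complete
cycle 28: R1←I7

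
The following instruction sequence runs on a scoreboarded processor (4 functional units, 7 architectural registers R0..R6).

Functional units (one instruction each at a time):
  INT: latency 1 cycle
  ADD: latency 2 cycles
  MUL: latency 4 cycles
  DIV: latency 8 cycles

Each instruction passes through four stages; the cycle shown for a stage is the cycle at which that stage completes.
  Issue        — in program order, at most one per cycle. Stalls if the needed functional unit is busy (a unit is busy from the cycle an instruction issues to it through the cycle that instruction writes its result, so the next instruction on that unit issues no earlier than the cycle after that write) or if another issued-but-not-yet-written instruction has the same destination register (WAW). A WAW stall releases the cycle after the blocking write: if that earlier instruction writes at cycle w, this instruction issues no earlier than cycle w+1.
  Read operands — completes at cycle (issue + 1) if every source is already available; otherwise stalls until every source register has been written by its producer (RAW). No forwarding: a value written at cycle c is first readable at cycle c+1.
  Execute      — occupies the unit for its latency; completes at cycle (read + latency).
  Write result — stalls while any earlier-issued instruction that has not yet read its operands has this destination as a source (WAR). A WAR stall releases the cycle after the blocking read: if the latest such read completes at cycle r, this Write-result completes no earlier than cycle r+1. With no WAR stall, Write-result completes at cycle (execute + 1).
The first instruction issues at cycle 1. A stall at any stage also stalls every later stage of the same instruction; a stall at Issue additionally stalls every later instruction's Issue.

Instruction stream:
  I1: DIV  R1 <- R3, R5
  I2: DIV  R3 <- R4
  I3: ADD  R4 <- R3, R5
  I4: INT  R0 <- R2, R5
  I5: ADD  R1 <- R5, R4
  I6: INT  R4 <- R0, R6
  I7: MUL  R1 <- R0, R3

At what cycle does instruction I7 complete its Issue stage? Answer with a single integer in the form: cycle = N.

cycle = 32

  I1 | 1 | 2 | 10 | 11
  I2 | 12 | 13 | 21 | 22   struct: DIV busy until I1 writes@11
  I3 | 13 | 23 | 25 | 26   RAW R3: wait I2 write@22
  I4 | 14 | 15 | 16 | 17
  I5 | 27 | 28 | 30 | 31   struct: ADD busy until I3 writes@26
  I6 | 28 | 29 | 30 | 31
  I7 | 32 | 33 | 37 | 38   WAW R1: wait I5 write@31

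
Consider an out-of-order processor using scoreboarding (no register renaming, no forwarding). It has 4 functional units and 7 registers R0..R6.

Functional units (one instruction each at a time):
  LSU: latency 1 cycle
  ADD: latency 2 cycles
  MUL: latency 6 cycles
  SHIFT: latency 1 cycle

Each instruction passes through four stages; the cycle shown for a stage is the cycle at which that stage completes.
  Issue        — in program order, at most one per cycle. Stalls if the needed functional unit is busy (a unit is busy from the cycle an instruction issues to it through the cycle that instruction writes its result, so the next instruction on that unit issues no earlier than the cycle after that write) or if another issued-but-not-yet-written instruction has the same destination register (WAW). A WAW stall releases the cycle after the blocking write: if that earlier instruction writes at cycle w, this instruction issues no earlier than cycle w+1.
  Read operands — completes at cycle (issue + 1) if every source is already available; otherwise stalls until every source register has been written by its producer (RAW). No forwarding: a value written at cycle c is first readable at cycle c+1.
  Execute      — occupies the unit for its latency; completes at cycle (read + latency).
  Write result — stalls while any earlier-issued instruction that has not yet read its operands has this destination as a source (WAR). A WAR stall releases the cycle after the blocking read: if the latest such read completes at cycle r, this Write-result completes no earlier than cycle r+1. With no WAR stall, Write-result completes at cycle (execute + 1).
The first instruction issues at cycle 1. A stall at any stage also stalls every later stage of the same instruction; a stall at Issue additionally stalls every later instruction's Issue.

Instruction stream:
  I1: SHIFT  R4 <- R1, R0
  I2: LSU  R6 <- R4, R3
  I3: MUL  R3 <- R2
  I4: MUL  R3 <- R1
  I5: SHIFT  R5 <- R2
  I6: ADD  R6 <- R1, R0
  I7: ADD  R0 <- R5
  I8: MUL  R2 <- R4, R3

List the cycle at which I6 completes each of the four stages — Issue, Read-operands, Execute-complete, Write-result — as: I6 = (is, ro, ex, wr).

c1: I1→SHIFT
c2: I1 RO · I2→LSU
c3: I1 EX · I3→MUL
c4: I1 WR R4 · I3 RO
c5: I2 RO
c6: I2 EX
c7: I2 WR R6
c10: I3 EX
c11: I3 WR R3
c12: I4→MUL
c13: I4 RO · I5→SHIFT
c14: I5 RO · I6→ADD
c15: I5 EX · I6 RO
c16: I5 WR R5
c17: I6 EX
c18: I6 WR R6
c19: I4 EX · I7→ADD
c20: I4 WR R3 · I7 RO
c21: I8→MUL
c22: I7 EX · I8 RO
c23: I7 WR R0
c28: I8 EX
c29: I8 WR R2

I6 = (14, 15, 17, 18)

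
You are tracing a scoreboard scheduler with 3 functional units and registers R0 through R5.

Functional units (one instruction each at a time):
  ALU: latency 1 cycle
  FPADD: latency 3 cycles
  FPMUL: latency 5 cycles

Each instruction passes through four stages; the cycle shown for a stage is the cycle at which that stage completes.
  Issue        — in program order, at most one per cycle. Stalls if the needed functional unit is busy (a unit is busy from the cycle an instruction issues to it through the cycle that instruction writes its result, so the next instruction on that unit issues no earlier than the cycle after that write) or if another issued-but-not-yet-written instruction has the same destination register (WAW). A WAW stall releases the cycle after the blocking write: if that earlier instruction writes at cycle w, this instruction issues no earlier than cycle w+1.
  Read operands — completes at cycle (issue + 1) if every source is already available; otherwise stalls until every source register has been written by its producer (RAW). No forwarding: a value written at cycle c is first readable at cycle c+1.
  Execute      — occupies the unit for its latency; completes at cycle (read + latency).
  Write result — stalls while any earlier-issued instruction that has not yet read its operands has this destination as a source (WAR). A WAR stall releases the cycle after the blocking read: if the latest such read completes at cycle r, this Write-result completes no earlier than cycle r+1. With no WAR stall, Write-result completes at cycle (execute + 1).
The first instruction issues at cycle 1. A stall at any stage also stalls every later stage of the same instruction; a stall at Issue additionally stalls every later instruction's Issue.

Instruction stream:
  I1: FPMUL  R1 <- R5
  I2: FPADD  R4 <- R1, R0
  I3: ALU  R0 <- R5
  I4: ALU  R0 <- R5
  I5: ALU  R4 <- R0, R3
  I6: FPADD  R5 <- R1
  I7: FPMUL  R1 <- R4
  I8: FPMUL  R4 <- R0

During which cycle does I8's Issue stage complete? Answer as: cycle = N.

1) issue 1, read 2, done 7, write 8
2) issue 2, read 9, done 12, write 13  <RAW R1: wait I1 write@8>
3) issue 3, read 4, done 5, write 10  <WAR R0: wait I2 read@9>
4) issue 11, read 12, done 13, write 14  <struct: ALU busy until I3 writes@10>
5) issue 15, read 16, done 17, write 18  <struct: ALU busy until I4 writes@14>
6) issue 16, read 17, done 20, write 21
7) issue 17, read 19, done 24, write 25  <RAW R4: wait I5 write@18>
8) issue 26, read 27, done 32, write 33  <struct: FPMUL busy until I7 writes@25>

cycle = 26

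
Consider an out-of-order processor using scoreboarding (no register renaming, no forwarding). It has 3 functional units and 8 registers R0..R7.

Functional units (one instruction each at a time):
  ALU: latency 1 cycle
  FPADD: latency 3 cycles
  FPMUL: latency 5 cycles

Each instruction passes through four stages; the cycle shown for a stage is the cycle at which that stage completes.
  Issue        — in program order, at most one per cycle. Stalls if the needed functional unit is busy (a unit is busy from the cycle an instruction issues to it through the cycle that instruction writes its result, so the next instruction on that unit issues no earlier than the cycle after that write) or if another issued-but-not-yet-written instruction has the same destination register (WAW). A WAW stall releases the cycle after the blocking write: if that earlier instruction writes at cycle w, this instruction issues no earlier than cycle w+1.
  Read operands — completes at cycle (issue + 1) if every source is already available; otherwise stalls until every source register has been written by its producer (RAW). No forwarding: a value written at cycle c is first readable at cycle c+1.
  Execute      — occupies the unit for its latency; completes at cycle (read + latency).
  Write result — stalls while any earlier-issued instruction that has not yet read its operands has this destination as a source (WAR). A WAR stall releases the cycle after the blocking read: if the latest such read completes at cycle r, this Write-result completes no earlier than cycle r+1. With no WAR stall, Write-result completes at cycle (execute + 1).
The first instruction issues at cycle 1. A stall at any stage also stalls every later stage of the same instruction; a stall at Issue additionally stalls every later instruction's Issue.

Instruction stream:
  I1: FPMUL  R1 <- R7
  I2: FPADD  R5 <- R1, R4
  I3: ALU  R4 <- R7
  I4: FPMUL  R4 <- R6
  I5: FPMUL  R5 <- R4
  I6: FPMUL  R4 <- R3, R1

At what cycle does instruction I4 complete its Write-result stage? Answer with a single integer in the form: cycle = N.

cycle = 18

cycle 1: I1→FPMUL
cycle 2: I1 RO | I2→FPADD
cycle 3: I3→ALU
cycle 4: I3 RO
cycle 5: I3 EX
cycle 7: I1 EX
cycle 8: I1 WR R1
cycle 9: I2 RO
cycle 10: I3 WR R4
cycle 11: I4→FPMUL
cycle 12: I2 EX | I4 RO
cycle 13: I2 WR R5
cycle 17: I4 EX
cycle 18: I4 WR R4
cycle 19: I5→FPMUL
cycle 20: I5 RO
cycle 25: I5 EX
cycle 26: I5 WR R5
cycle 27: I6→FPMUL
cycle 28: I6 RO
cycle 33: I6 EX
cycle 34: I6 WR R4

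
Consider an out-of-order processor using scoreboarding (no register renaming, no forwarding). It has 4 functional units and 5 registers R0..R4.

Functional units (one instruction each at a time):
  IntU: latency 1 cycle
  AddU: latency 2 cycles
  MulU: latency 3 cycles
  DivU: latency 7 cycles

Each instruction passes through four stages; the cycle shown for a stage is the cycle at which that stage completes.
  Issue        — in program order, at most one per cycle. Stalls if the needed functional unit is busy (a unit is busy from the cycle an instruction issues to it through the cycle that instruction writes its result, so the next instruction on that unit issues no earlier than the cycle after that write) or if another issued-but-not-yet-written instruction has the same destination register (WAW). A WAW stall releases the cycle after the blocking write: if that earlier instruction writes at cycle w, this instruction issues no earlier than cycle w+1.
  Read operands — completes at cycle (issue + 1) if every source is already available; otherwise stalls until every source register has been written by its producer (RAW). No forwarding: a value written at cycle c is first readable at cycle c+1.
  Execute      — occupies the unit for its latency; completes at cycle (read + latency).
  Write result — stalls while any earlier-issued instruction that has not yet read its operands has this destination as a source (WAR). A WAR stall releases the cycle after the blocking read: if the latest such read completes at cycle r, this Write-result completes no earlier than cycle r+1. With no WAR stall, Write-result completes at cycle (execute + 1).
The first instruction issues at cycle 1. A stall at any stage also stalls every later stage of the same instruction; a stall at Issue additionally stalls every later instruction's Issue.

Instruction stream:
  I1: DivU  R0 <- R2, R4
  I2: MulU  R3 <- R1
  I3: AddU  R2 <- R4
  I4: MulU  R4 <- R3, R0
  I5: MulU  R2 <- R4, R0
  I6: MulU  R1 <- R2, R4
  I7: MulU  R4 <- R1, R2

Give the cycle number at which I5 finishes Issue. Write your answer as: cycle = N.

cycle = 16

[I1] 1/2/9/10
[I2] 2/3/6/7
[I3] 3/4/6/7
[I4] 8/11/14/15  (struct: MulU busy until I2 writes@7; RAW R0: wait I1 write@10)
[I5] 16/17/20/21  (struct: MulU busy until I4 writes@15)
[I6] 22/23/26/27  (struct: MulU busy until I5 writes@21)
[I7] 28/29/32/33  (struct: MulU busy until I6 writes@27)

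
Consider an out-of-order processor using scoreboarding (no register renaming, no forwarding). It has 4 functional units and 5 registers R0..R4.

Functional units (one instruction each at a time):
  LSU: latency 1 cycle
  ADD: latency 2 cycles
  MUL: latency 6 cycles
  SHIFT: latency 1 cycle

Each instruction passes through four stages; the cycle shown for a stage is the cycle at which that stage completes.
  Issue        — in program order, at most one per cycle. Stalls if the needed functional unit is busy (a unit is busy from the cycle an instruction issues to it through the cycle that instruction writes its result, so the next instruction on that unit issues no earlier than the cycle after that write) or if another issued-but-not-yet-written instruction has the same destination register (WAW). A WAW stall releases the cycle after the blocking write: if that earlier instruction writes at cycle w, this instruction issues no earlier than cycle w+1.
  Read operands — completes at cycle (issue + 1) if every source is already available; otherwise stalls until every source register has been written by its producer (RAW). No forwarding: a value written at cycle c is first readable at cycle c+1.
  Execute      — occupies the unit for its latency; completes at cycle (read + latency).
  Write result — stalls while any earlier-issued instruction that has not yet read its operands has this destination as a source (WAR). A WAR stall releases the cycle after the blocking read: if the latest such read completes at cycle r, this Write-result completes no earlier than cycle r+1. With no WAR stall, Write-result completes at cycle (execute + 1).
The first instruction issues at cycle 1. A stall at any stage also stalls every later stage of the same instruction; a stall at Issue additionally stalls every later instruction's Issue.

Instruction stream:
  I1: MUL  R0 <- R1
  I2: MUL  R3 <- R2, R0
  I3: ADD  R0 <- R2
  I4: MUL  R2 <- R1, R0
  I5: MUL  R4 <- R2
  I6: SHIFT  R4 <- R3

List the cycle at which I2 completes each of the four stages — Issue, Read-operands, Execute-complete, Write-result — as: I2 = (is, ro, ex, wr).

I2 = (10, 11, 17, 18)

c1: issue I1 (MUL)
c2: I1 read-ops
c8: I1 finished on MUL
c9: I1→R0
c10: issue I2 (MUL)
c11: I2 read-ops · issue I3 (ADD)
c12: I3 read-ops
c14: I3 finished on ADD
c15: I3→R0
c17: I2 finished on MUL
c18: I2→R3
c19: issue I4 (MUL)
c20: I4 read-ops
c26: I4 finished on MUL
c27: I4→R2
c28: issue I5 (MUL)
c29: I5 read-ops
c35: I5 finished on MUL
c36: I5→R4
c37: issue I6 (SHIFT)
c38: I6 read-ops
c39: I6 finished on SHIFT
c40: I6→R4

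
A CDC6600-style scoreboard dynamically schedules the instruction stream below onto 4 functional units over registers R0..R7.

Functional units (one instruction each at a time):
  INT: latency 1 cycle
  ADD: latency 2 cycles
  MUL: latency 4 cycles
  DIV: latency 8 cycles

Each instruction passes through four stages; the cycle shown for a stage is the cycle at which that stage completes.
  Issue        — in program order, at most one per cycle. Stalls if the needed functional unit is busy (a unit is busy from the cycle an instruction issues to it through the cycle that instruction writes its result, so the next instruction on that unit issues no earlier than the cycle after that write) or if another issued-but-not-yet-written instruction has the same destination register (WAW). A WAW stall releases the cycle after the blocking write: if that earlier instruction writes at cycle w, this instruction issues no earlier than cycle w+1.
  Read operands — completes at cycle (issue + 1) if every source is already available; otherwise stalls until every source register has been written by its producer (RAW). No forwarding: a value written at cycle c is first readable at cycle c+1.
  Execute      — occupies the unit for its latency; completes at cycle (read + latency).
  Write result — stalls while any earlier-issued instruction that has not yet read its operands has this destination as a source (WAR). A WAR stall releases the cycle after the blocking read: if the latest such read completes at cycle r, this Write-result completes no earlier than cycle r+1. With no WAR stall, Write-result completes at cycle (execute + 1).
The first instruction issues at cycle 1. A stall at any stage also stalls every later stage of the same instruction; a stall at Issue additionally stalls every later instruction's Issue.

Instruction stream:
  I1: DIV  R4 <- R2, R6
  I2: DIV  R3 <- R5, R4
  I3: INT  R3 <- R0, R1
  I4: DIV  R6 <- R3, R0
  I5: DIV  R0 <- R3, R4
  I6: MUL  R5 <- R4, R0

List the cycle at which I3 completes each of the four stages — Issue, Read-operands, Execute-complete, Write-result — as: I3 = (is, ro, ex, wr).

I3 = (23, 24, 25, 26)

cycle 1: I1 dispatched to DIV
cycle 2: I1 operands ready
cycle 10: I1 complete
cycle 11: R4←I1
cycle 12: I2 dispatched to DIV
cycle 13: I2 operands ready
cycle 21: I2 complete
cycle 22: R3←I2
cycle 23: I3 dispatched to INT
cycle 24: I3 operands ready, I4 dispatched to DIV
cycle 25: I3 complete
cycle 26: R3←I3
cycle 27: I4 operands ready
cycle 35: I4 complete
cycle 36: R6←I4
cycle 37: I5 dispatched to DIV
cycle 38: I5 operands ready, I6 dispatched to MUL
cycle 46: I5 complete
cycle 47: R0←I5
cycle 48: I6 operands ready
cycle 52: I6 complete
cycle 53: R5←I6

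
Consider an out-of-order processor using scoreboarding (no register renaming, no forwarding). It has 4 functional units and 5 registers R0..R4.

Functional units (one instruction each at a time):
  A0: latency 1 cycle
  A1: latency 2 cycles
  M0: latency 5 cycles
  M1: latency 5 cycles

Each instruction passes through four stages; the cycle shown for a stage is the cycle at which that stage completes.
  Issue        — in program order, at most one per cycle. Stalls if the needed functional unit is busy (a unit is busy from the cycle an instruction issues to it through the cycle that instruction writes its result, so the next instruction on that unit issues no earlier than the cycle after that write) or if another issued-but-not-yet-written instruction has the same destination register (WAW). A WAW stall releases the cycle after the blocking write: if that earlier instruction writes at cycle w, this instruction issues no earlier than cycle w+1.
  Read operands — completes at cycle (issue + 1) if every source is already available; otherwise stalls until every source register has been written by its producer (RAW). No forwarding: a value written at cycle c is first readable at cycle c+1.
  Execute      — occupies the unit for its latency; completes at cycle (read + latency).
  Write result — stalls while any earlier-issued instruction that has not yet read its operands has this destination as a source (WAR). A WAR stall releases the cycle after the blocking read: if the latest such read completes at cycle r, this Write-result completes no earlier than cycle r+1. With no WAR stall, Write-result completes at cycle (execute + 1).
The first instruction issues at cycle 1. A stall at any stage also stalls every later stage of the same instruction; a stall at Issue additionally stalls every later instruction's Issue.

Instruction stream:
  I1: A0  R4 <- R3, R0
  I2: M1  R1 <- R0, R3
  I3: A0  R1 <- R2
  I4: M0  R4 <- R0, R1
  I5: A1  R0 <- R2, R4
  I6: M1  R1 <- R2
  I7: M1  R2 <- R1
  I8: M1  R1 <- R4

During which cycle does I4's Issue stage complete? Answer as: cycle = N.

cycle = 11

[1] I1 dispatched to A0
[2] I1 operands ready, I2 dispatched to M1
[3] I1 complete, I2 operands ready
[4] R4←I1
[8] I2 complete
[9] R1←I2
[10] I3 dispatched to A0
[11] I3 operands ready, I4 dispatched to M0
[12] I3 complete, I5 dispatched to A1
[13] R1←I3
[14] I4 operands ready, I6 dispatched to M1
[15] I6 operands ready
[19] I4 complete
[20] R4←I4, I6 complete
[21] I5 operands ready, R1←I6
[22] I7 dispatched to M1
[23] I5 complete, I7 operands ready
[24] R0←I5
[28] I7 complete
[29] R2←I7
[30] I8 dispatched to M1
[31] I8 operands ready
[36] I8 complete
[37] R1←I8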